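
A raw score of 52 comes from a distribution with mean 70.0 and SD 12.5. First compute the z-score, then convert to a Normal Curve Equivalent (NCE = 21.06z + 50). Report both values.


z = (X - mean) / SD = (52 - 70.0) / 12.5
z = -18.0 / 12.5
z = -1.44
NCE = NCE = 21.06z + 50
Carry z at full precision (z = -18.0 / 12.5) into the conversion:
NCE = 21.06 * (-18.0 / 12.5) + 50 = -379.08 / 12.5 + 50
NCE = -30.3264 + 50
NCE = 19.6736

19.6736


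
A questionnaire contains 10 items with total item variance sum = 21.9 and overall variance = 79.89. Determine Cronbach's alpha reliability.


alpha = (k/(k-1)) * (1 - sum(si^2)/s_total^2)
= (10/9) * (1 - 21.9/79.89)
alpha = 0.8065

0.8065


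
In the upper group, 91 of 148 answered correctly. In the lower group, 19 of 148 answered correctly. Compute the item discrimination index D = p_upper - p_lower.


p_upper = 91/148 = 0.6149
p_lower = 19/148 = 0.1284
D = 0.6149 - 0.1284 = 0.4865

0.4865


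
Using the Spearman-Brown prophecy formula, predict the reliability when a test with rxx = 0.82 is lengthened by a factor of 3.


r_new = (n * rxx) / (1 + (n-1) * rxx)
r_new = (3 * 0.82) / (1 + 2 * 0.82)
r_new = 2.46 / 2.64
r_new = 0.9318

0.9318


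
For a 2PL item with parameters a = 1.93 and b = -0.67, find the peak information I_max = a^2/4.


For 2PL, max info at theta = b = -0.67
I_max = a^2 / 4 = 1.93^2 / 4
= 3.7249 / 4
I_max = 0.9312

0.9312


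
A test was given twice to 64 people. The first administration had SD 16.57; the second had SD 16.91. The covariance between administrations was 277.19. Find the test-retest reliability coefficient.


r = cov(X,Y) / (SD_X * SD_Y)
r = 277.19 / (16.57 * 16.91)
r = 277.19 / 280.1987
r = 0.9893

0.9893


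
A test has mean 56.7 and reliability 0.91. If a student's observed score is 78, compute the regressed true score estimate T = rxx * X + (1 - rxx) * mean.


T_est = rxx * X + (1 - rxx) * mean
T_est = 0.91 * 78 + 0.09 * 56.7
T_est = 70.98 + 5.103
T_est = 76.083

76.083


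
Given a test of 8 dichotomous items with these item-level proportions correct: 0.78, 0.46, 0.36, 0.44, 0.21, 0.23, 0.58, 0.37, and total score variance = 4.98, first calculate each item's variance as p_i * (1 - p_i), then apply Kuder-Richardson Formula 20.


For each item, compute p_i * q_i:
  Item 1: 0.78 * 0.22 = 0.1716
  Item 2: 0.46 * 0.54 = 0.2484
  Item 3: 0.36 * 0.64 = 0.2304
  Item 4: 0.44 * 0.56 = 0.2464
  Item 5: 0.21 * 0.79 = 0.1659
  Item 6: 0.23 * 0.77 = 0.1771
  Item 7: 0.58 * 0.42 = 0.2436
  Item 8: 0.37 * 0.63 = 0.2331
Sum(p_i * q_i) = 0.1716 + 0.2484 + 0.2304 + 0.2464 + 0.1659 + 0.1771 + 0.2436 + 0.2331 = 1.7165
KR-20 = (k/(k-1)) * (1 - Sum(p_i*q_i) / Var_total)
= (8/7) * (1 - 1.7165/4.98)
= 1.1429 * 0.6553
KR-20 = 0.7489

0.7489


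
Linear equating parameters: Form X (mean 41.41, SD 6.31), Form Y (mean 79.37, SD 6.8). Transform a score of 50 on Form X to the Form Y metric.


slope = SD_Y / SD_X = 6.8 / 6.31 ~ 1.0777
intercept = mean_Y - slope * mean_X = 79.37 - (6.8 / 6.31) * 41.41 ~ 34.7443
Y = slope * X + intercept. To avoid rounding drift from the rounded slope/intercept, evaluate the equivalent form Y = mean_Y + SD_Y * (X - mean_X) / SD_X at full precision:
Y = 79.37 + 6.8 * (50 - 41.41) / 6.31
Y = 79.37 + 6.8 * 8.59 / 6.31
Y = 79.37 + 58.412 / 6.31
Y = 79.37 + 9.2571
Y = 88.6271

88.6271


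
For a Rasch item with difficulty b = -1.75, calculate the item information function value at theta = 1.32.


P = 1/(1+exp(-(1.32--1.75))) = 0.9556
I = P*(1-P) = 0.9556 * 0.0444
I = 0.0424

0.0424


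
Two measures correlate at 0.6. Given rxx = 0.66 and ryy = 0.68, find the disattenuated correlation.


r_corrected = rxy / sqrt(rxx * ryy)
= 0.6 / sqrt(0.66 * 0.68)
= 0.6 / sqrt(0.4488)
= 0.6 / 0.669925
r_corrected = 0.8956

0.8956


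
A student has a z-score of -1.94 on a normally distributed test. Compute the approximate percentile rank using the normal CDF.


CDF(z) = 0.5 * (1 + erf(z/sqrt(2)))
erf(-1.3718) = -0.9476
CDF = 0.0262
Percentile rank = 0.0262 * 100 = 2.62

2.62


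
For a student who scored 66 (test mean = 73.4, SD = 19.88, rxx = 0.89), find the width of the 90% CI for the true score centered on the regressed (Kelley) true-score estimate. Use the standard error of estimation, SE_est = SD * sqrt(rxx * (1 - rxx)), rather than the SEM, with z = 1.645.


True score estimate = 0.89*66 + 0.11*73.4 = 66.814
SE_est = SD * sqrt(rxx * (1 - rxx)) = 19.88 * sqrt(0.89 * 0.11) = 19.88 * sqrt(0.0979) = 6.220248
CI = T_est +/- z * SE_est, so width = 2 * z * SE_est = 2 * 1.645 * 6.220248
Width = 20.4646

20.4646


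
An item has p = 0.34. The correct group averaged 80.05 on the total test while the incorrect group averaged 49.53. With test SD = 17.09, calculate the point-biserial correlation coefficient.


q = 1 - p = 0.66
rpb = ((M1 - M0) / SD) * sqrt(p * q)
rpb = ((80.05 - 49.53) / 17.09) * sqrt(0.34 * 0.66)
rpb = 0.846

0.846


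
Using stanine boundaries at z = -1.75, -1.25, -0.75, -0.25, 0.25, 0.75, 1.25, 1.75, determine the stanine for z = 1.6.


Stanine boundaries: [-1.75, -1.25, -0.75, -0.25, 0.25, 0.75, 1.25, 1.75]
z = 1.6
Check each boundary:
  z >= -1.75 -> could be stanine 2
  z >= -1.25 -> could be stanine 3
  z >= -0.75 -> could be stanine 4
  z >= -0.25 -> could be stanine 5
  z >= 0.25 -> could be stanine 6
  z >= 0.75 -> could be stanine 7
  z >= 1.25 -> could be stanine 8
  z < 1.75
Highest qualifying boundary gives stanine = 8

8


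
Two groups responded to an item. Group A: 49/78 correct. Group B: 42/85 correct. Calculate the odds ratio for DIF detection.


Odds_A = 49/29 = 1.6897
Odds_B = 42/43 = 0.9767
OR = Odds_A / Odds_B = 1.6897 / 0.9767
Exactly, OR = (49 * 43) / (29 * 42) = 2107 / 1218
OR = 1.7299

1.7299


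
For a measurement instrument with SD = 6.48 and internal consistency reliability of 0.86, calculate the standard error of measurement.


SEM = SD * sqrt(1 - rxx)
SEM = 6.48 * sqrt(1 - 0.86)
SEM = 6.48 * sqrt(0.14) = 6.48 * 0.374166
SEM = 2.4246

2.4246


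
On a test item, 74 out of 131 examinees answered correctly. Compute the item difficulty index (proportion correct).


Item difficulty p = number correct / total examinees
p = 74 / 131
p = 0.5649

0.5649


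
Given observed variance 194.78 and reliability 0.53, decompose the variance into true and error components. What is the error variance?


var_true = rxx * var_obs = 0.53 * 194.78 = 103.2334
var_error = var_obs - var_true
var_error = 194.78 - 103.2334
var_error = 91.5466

91.5466


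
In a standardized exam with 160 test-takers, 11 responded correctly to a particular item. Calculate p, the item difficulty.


Item difficulty p = number correct / total examinees
p = 11 / 160
p = 0.0688

0.0688


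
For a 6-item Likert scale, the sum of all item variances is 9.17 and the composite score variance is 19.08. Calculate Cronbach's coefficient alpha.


alpha = (k/(k-1)) * (1 - sum(si^2)/s_total^2)
= (6/5) * (1 - 9.17/19.08)
alpha = 0.6233

0.6233


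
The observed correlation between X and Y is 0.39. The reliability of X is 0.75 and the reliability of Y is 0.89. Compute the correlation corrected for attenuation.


r_corrected = rxy / sqrt(rxx * ryy)
= 0.39 / sqrt(0.75 * 0.89)
= 0.39 / sqrt(0.6675)
= 0.39 / 0.817007
r_corrected = 0.4774

0.4774


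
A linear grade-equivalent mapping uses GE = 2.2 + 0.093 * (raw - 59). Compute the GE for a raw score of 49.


raw - median = 49 - 59 = -10
slope * diff = 0.093 * -10 = -0.93
GE = 2.2 + -0.93
GE = 1.27

1.27


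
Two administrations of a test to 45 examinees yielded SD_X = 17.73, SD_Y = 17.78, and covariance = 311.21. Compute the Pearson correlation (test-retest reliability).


r = cov(X,Y) / (SD_X * SD_Y)
r = 311.21 / (17.73 * 17.78)
r = 311.21 / 315.2394
r = 0.9872

0.9872


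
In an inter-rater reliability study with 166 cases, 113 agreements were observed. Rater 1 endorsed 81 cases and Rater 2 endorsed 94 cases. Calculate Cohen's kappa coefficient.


P_o = 113/166 = 0.680723
P_e = (81*94 + 85*72) / 27556 = 0.498403
kappa = (P_o - P_e) / (1 - P_e)
kappa = (0.680723 - 0.498403) / (1 - 0.498403)
kappa = 0.3635

0.3635


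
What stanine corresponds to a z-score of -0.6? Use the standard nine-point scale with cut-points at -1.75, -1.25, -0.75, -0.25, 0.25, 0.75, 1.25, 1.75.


Stanine boundaries: [-1.75, -1.25, -0.75, -0.25, 0.25, 0.75, 1.25, 1.75]
z = -0.6
Check each boundary:
  z >= -1.75 -> could be stanine 2
  z >= -1.25 -> could be stanine 3
  z >= -0.75 -> could be stanine 4
  z < -0.25
  z < 0.25
  z < 0.75
  z < 1.25
  z < 1.75
Highest qualifying boundary gives stanine = 4

4


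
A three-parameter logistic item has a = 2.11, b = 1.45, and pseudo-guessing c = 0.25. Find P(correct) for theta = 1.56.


logit = 2.11*(1.56 - 1.45) = 0.2321
P* = 1/(1 + exp(-0.2321)) = 0.5578
P = 0.25 + (1 - 0.25) * 0.5578
P = 0.6683

0.6683


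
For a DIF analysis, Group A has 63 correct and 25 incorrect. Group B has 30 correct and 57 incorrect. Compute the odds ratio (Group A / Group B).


Odds_A = 63/25 = 2.52
Odds_B = 30/57 = 0.5263
OR = Odds_A / Odds_B = 2.52 / 0.5263
Exactly, OR = (63 * 57) / (25 * 30) = 3591 / 750
OR = 4.788

4.788


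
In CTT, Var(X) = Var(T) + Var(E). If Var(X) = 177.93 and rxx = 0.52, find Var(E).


var_true = rxx * var_obs = 0.52 * 177.93 = 92.5236
var_error = var_obs - var_true
var_error = 177.93 - 92.5236
var_error = 85.4064

85.4064


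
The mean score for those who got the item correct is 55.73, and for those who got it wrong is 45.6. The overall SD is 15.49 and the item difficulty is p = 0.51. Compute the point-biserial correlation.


q = 1 - p = 0.49
rpb = ((M1 - M0) / SD) * sqrt(p * q)
rpb = ((55.73 - 45.6) / 15.49) * sqrt(0.51 * 0.49)
rpb = 0.3269

0.3269


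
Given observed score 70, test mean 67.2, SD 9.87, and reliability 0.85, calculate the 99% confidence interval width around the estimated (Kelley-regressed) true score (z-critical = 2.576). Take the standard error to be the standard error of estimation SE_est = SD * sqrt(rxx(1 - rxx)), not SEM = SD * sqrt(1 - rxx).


True score estimate = 0.85*70 + 0.15*67.2 = 69.58
SE_est = SD * sqrt(rxx * (1 - rxx)) = 9.87 * sqrt(0.85 * 0.15) = 9.87 * sqrt(0.1275) = 3.524295
CI = T_est +/- z * SE_est, so width = 2 * z * SE_est = 2 * 2.576 * 3.524295
Width = 18.1572

18.1572


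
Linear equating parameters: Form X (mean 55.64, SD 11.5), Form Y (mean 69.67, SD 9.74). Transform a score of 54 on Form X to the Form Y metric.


slope = SD_Y / SD_X = 9.74 / 11.5 ~ 0.847
intercept = mean_Y - slope * mean_X = 69.67 - (9.74 / 11.5) * 55.64 ~ 22.5453
Y = slope * X + intercept. To avoid rounding drift from the rounded slope/intercept, evaluate the equivalent form Y = mean_Y + SD_Y * (X - mean_X) / SD_X at full precision:
Y = 69.67 + 9.74 * (54 - 55.64) / 11.5
Y = 69.67 - 9.74 * 1.64 / 11.5
Y = 69.67 - 15.9736 / 11.5
Y = 69.67 - 1.389
Y = 68.281

68.281


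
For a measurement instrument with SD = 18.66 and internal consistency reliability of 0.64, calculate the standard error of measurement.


SEM = SD * sqrt(1 - rxx)
SEM = 18.66 * sqrt(1 - 0.64)
SEM = 18.66 * sqrt(0.36) = 18.66 * 0.6
SEM = 11.196

11.196


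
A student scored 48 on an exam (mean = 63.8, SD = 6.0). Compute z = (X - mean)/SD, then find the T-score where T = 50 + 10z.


z = (X - mean) / SD = (48 - 63.8) / 6.0
z = -15.8 / 6.0
z = -2.6333
T-score = T = 50 + 10z
Carry z at full precision (z = -15.8 / 6.0) into the conversion:
T-score = 50 + 10 * (-15.8 / 6.0) = 50 + -158 / 6.0
T-score = 50 + -26.3333
T-score = 23.6667

23.6667


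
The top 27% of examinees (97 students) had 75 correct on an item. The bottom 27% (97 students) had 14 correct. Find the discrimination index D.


p_upper = 75/97 = 0.7732
p_lower = 14/97 = 0.1443
D = 0.7732 - 0.1443 = 0.6289

0.6289


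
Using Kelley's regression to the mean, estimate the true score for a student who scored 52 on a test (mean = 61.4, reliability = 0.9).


T_est = rxx * X + (1 - rxx) * mean
T_est = 0.9 * 52 + 0.1 * 61.4
T_est = 46.8 + 6.14
T_est = 52.94

52.94


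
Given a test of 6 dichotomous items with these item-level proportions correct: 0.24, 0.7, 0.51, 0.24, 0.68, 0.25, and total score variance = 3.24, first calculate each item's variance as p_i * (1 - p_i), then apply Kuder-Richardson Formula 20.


For each item, compute p_i * q_i:
  Item 1: 0.24 * 0.76 = 0.1824
  Item 2: 0.7 * 0.3 = 0.21
  Item 3: 0.51 * 0.49 = 0.2499
  Item 4: 0.24 * 0.76 = 0.1824
  Item 5: 0.68 * 0.32 = 0.2176
  Item 6: 0.25 * 0.75 = 0.1875
Sum(p_i * q_i) = 0.1824 + 0.21 + 0.2499 + 0.1824 + 0.2176 + 0.1875 = 1.2298
KR-20 = (k/(k-1)) * (1 - Sum(p_i*q_i) / Var_total)
= (6/5) * (1 - 1.2298/3.24)
= 1.2 * 0.6204
KR-20 = 0.7445

0.7445


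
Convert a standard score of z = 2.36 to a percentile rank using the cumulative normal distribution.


CDF(z) = 0.5 * (1 + erf(z/sqrt(2)))
erf(1.6688) = 0.9817
CDF = 0.9909
Percentile rank = 0.9909 * 100 = 99.09

99.09


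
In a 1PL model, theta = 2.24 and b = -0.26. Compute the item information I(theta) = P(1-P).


P = 1/(1+exp(-(2.24--0.26))) = 0.9241
I = P*(1-P) = 0.9241 * 0.0759
I = 0.0701

0.0701


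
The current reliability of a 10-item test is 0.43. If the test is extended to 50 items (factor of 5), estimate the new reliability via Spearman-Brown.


r_new = (n * rxx) / (1 + (n-1) * rxx)
r_new = (5 * 0.43) / (1 + 4 * 0.43)
r_new = 2.15 / 2.72
r_new = 0.7904

0.7904


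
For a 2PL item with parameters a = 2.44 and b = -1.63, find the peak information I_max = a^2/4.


For 2PL, max info at theta = b = -1.63
I_max = a^2 / 4 = 2.44^2 / 4
= 5.9536 / 4
I_max = 1.4884

1.4884


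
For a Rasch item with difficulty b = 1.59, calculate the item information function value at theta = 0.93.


P = 1/(1+exp(-(0.93-1.59))) = 0.3407
I = P*(1-P) = 0.3407 * 0.6593
I = 0.2246

0.2246


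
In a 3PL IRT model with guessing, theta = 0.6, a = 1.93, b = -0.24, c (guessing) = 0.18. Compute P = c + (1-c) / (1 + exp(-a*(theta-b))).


logit = 1.93*(0.6 - -0.24) = 1.6212
P* = 1/(1 + exp(-1.6212)) = 0.835
P = 0.18 + (1 - 0.18) * 0.835
P = 0.8647

0.8647


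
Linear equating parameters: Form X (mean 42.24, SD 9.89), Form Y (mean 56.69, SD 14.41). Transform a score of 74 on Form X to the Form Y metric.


slope = SD_Y / SD_X = 14.41 / 9.89 ~ 1.457
intercept = mean_Y - slope * mean_X = 56.69 - (14.41 / 9.89) * 42.24 ~ -4.8548
Y = slope * X + intercept. To avoid rounding drift from the rounded slope/intercept, evaluate the equivalent form Y = mean_Y + SD_Y * (X - mean_X) / SD_X at full precision:
Y = 56.69 + 14.41 * (74 - 42.24) / 9.89
Y = 56.69 + 14.41 * 31.76 / 9.89
Y = 56.69 + 457.6616 / 9.89
Y = 56.69 + 46.2752
Y = 102.9652

102.9652


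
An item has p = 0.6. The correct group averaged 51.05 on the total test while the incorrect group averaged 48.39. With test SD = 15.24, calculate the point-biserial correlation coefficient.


q = 1 - p = 0.4
rpb = ((M1 - M0) / SD) * sqrt(p * q)
rpb = ((51.05 - 48.39) / 15.24) * sqrt(0.6 * 0.4)
rpb = 0.0855

0.0855


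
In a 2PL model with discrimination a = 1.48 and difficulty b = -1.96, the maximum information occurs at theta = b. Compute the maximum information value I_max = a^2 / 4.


For 2PL, max info at theta = b = -1.96
I_max = a^2 / 4 = 1.48^2 / 4
= 2.1904 / 4
I_max = 0.5476

0.5476


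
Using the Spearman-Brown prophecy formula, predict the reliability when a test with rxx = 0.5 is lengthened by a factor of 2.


r_new = (n * rxx) / (1 + (n-1) * rxx)
r_new = (2 * 0.5) / (1 + 1 * 0.5)
r_new = 1.0 / 1.5
r_new = 0.6667

0.6667


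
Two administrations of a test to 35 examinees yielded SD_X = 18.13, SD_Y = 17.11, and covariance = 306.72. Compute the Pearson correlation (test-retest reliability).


r = cov(X,Y) / (SD_X * SD_Y)
r = 306.72 / (18.13 * 17.11)
r = 306.72 / 310.2043
r = 0.9888

0.9888


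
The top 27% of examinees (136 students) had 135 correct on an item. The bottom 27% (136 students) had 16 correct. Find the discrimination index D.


p_upper = 135/136 = 0.9926
p_lower = 16/136 = 0.1176
D = 0.9926 - 0.1176 = 0.875

0.875


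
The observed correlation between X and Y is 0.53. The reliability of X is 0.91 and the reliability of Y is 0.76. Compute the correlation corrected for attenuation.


r_corrected = rxy / sqrt(rxx * ryy)
= 0.53 / sqrt(0.91 * 0.76)
= 0.53 / sqrt(0.6916)
= 0.53 / 0.831625
r_corrected = 0.6373

0.6373


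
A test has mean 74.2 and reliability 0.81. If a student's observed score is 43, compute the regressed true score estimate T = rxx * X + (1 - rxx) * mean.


T_est = rxx * X + (1 - rxx) * mean
T_est = 0.81 * 43 + 0.19 * 74.2
T_est = 34.83 + 14.098
T_est = 48.928

48.928


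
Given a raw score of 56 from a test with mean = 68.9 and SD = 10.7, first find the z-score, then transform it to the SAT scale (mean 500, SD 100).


z = (X - mean) / SD = (56 - 68.9) / 10.7
z = -12.9 / 10.7
z = -1.2056
SAT-scale = SAT = 500 + 100z
Carry z at full precision (z = -12.9 / 10.7) into the conversion:
SAT-scale = 500 + 100 * (-12.9 / 10.7) = 500 + -1290 / 10.7
SAT-scale = 500 + -120.5607
SAT-scale = 379.4393

379.4393


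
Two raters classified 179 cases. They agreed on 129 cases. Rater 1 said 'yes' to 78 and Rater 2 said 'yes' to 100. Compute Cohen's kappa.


P_o = 129/179 = 0.72067
P_e = (78*100 + 101*79) / 32041 = 0.492463
kappa = (P_o - P_e) / (1 - P_e)
kappa = (0.72067 - 0.492463) / (1 - 0.492463)
kappa = 0.4496

0.4496


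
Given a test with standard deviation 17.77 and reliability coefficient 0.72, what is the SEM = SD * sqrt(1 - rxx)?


SEM = SD * sqrt(1 - rxx)
SEM = 17.77 * sqrt(1 - 0.72)
SEM = 17.77 * sqrt(0.28) = 17.77 * 0.52915
SEM = 9.403

9.403


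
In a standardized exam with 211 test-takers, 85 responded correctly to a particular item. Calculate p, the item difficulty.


Item difficulty p = number correct / total examinees
p = 85 / 211
p = 0.4028

0.4028


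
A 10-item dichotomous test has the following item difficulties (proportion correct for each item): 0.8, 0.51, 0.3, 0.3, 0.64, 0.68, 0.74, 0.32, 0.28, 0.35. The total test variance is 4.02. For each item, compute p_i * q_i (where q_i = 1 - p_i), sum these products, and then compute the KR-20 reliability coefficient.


For each item, compute p_i * q_i:
  Item 1: 0.8 * 0.2 = 0.16
  Item 2: 0.51 * 0.49 = 0.2499
  Item 3: 0.3 * 0.7 = 0.21
  Item 4: 0.3 * 0.7 = 0.21
  Item 5: 0.64 * 0.36 = 0.2304
  Item 6: 0.68 * 0.32 = 0.2176
  Item 7: 0.74 * 0.26 = 0.1924
  Item 8: 0.32 * 0.68 = 0.2176
  Item 9: 0.28 * 0.72 = 0.2016
  Item 10: 0.35 * 0.65 = 0.2275
Sum(p_i * q_i) = 0.16 + 0.2499 + 0.21 + 0.21 + 0.2304 + 0.2176 + 0.1924 + 0.2176 + 0.2016 + 0.2275 = 2.117
KR-20 = (k/(k-1)) * (1 - Sum(p_i*q_i) / Var_total)
= (10/9) * (1 - 2.117/4.02)
= 1.1111 * 0.4734
KR-20 = 0.526

0.526


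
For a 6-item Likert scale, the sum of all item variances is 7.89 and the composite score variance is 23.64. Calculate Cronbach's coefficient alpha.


alpha = (k/(k-1)) * (1 - sum(si^2)/s_total^2)
= (6/5) * (1 - 7.89/23.64)
alpha = 0.7995

0.7995


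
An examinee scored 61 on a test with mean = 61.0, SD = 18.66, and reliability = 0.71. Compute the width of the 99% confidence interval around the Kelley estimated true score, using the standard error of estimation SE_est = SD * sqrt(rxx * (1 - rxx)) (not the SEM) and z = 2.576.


True score estimate = 0.71*61 + 0.29*61.0 = 61.0
SE_est = SD * sqrt(rxx * (1 - rxx)) = 18.66 * sqrt(0.71 * 0.29) = 18.66 * sqrt(0.2059) = 8.4672
CI = T_est +/- z * SE_est, so width = 2 * z * SE_est = 2 * 2.576 * 8.4672
Width = 43.623

43.623


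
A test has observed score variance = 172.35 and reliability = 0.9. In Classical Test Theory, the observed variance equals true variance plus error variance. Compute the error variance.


var_true = rxx * var_obs = 0.9 * 172.35 = 155.115
var_error = var_obs - var_true
var_error = 172.35 - 155.115
var_error = 17.235

17.235


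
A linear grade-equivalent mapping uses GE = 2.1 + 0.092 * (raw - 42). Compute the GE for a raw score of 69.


raw - median = 69 - 42 = 27
slope * diff = 0.092 * 27 = 2.484
GE = 2.1 + 2.484
GE = 4.584

4.584


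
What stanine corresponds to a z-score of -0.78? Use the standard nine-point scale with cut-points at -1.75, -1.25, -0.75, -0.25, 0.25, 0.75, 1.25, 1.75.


Stanine boundaries: [-1.75, -1.25, -0.75, -0.25, 0.25, 0.75, 1.25, 1.75]
z = -0.78
Check each boundary:
  z >= -1.75 -> could be stanine 2
  z >= -1.25 -> could be stanine 3
  z < -0.75
  z < -0.25
  z < 0.25
  z < 0.75
  z < 1.25
  z < 1.75
Highest qualifying boundary gives stanine = 3

3


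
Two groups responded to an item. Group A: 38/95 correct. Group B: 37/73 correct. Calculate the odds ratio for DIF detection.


Odds_A = 38/57 = 0.6667
Odds_B = 37/36 = 1.0278
OR = Odds_A / Odds_B = 0.6667 / 1.0278
Exactly, OR = (38 * 36) / (57 * 37) = 1368 / 2109
OR = 0.6486

0.6486


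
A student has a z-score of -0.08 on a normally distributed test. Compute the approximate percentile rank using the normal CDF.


CDF(z) = 0.5 * (1 + erf(z/sqrt(2)))
erf(-0.0566) = -0.0638
CDF = 0.4681
Percentile rank = 0.4681 * 100 = 46.81

46.81


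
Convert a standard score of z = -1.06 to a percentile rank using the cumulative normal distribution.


CDF(z) = 0.5 * (1 + erf(z/sqrt(2)))
erf(-0.7495) = -0.7109
CDF = 0.1446
Percentile rank = 0.1446 * 100 = 14.46

14.46


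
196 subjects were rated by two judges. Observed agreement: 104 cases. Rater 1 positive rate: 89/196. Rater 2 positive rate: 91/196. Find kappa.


P_o = 104/196 = 0.530612
P_e = (89*91 + 107*105) / 38416 = 0.50328
kappa = (P_o - P_e) / (1 - P_e)
kappa = (0.530612 - 0.50328) / (1 - 0.50328)
kappa = 0.055

0.055


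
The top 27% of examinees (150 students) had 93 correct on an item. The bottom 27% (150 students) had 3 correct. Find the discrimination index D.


p_upper = 93/150 = 0.62
p_lower = 3/150 = 0.02
D = 0.62 - 0.02 = 0.6

0.6


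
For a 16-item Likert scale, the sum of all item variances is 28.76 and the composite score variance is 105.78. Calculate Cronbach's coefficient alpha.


alpha = (k/(k-1)) * (1 - sum(si^2)/s_total^2)
= (16/15) * (1 - 28.76/105.78)
alpha = 0.7767

0.7767


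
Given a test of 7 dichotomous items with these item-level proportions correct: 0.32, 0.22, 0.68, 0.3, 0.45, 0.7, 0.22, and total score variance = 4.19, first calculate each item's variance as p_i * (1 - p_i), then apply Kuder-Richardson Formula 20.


For each item, compute p_i * q_i:
  Item 1: 0.32 * 0.68 = 0.2176
  Item 2: 0.22 * 0.78 = 0.1716
  Item 3: 0.68 * 0.32 = 0.2176
  Item 4: 0.3 * 0.7 = 0.21
  Item 5: 0.45 * 0.55 = 0.2475
  Item 6: 0.7 * 0.3 = 0.21
  Item 7: 0.22 * 0.78 = 0.1716
Sum(p_i * q_i) = 0.2176 + 0.1716 + 0.2176 + 0.21 + 0.2475 + 0.21 + 0.1716 = 1.4459
KR-20 = (k/(k-1)) * (1 - Sum(p_i*q_i) / Var_total)
= (7/6) * (1 - 1.4459/4.19)
= 1.1667 * 0.6549
KR-20 = 0.7641

0.7641


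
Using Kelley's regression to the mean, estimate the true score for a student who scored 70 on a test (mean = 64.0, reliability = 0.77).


T_est = rxx * X + (1 - rxx) * mean
T_est = 0.77 * 70 + 0.23 * 64.0
T_est = 53.9 + 14.72
T_est = 68.62

68.62


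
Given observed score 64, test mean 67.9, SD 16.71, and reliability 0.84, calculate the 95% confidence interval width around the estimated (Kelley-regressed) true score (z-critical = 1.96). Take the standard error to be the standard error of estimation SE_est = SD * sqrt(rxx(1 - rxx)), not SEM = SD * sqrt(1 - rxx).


True score estimate = 0.84*64 + 0.16*67.9 = 64.624
SE_est = SD * sqrt(rxx * (1 - rxx)) = 16.71 * sqrt(0.84 * 0.16) = 16.71 * sqrt(0.1344) = 6.125987
CI = T_est +/- z * SE_est, so width = 2 * z * SE_est = 2 * 1.96 * 6.125987
Width = 24.0139

24.0139


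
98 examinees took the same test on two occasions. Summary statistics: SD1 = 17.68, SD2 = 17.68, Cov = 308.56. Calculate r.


r = cov(X,Y) / (SD_X * SD_Y)
r = 308.56 / (17.68 * 17.68)
r = 308.56 / 312.5824
r = 0.9871

0.9871


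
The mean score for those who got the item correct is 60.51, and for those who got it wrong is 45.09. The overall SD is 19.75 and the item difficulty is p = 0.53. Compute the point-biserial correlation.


q = 1 - p = 0.47
rpb = ((M1 - M0) / SD) * sqrt(p * q)
rpb = ((60.51 - 45.09) / 19.75) * sqrt(0.53 * 0.47)
rpb = 0.3897

0.3897


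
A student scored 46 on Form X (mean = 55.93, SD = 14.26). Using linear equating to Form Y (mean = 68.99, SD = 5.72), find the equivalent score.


slope = SD_Y / SD_X = 5.72 / 14.26 ~ 0.4011
intercept = mean_Y - slope * mean_X = 68.99 - (5.72 / 14.26) * 55.93 ~ 46.5552
Y = slope * X + intercept. To avoid rounding drift from the rounded slope/intercept, evaluate the equivalent form Y = mean_Y + SD_Y * (X - mean_X) / SD_X at full precision:
Y = 68.99 + 5.72 * (46 - 55.93) / 14.26
Y = 68.99 - 5.72 * 9.93 / 14.26
Y = 68.99 - 56.7996 / 14.26
Y = 68.99 - 3.9831
Y = 65.0069

65.0069


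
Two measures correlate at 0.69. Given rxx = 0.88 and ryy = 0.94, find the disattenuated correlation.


r_corrected = rxy / sqrt(rxx * ryy)
= 0.69 / sqrt(0.88 * 0.94)
= 0.69 / sqrt(0.8272)
= 0.69 / 0.909505
r_corrected = 0.7587

0.7587


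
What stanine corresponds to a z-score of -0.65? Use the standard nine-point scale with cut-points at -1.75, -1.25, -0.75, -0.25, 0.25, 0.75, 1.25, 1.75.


Stanine boundaries: [-1.75, -1.25, -0.75, -0.25, 0.25, 0.75, 1.25, 1.75]
z = -0.65
Check each boundary:
  z >= -1.75 -> could be stanine 2
  z >= -1.25 -> could be stanine 3
  z >= -0.75 -> could be stanine 4
  z < -0.25
  z < 0.25
  z < 0.75
  z < 1.25
  z < 1.75
Highest qualifying boundary gives stanine = 4

4


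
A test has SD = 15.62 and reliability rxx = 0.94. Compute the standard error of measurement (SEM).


SEM = SD * sqrt(1 - rxx)
SEM = 15.62 * sqrt(1 - 0.94)
SEM = 15.62 * sqrt(0.06) = 15.62 * 0.244949
SEM = 3.8261

3.8261


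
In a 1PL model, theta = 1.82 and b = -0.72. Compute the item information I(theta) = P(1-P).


P = 1/(1+exp(-(1.82--0.72))) = 0.9269
I = P*(1-P) = 0.9269 * 0.0731
I = 0.0678

0.0678


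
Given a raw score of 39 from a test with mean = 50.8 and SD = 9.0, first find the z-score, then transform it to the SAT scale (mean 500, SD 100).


z = (X - mean) / SD = (39 - 50.8) / 9.0
z = -11.8 / 9.0
z = -1.3111
SAT-scale = SAT = 500 + 100z
Carry z at full precision (z = -11.8 / 9.0) into the conversion:
SAT-scale = 500 + 100 * (-11.8 / 9.0) = 500 + -1180 / 9.0
SAT-scale = 500 + -131.1111
SAT-scale = 368.8889

368.8889


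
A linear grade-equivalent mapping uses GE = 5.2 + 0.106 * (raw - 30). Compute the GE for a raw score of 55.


raw - median = 55 - 30 = 25
slope * diff = 0.106 * 25 = 2.65
GE = 5.2 + 2.65
GE = 7.85

7.85


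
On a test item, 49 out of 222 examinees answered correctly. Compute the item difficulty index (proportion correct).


Item difficulty p = number correct / total examinees
p = 49 / 222
p = 0.2207

0.2207


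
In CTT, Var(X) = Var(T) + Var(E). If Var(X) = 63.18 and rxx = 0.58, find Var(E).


var_true = rxx * var_obs = 0.58 * 63.18 = 36.6444
var_error = var_obs - var_true
var_error = 63.18 - 36.6444
var_error = 26.5356

26.5356


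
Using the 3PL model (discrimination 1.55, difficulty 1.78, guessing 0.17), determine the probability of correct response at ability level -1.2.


logit = 1.55*(-1.2 - 1.78) = -4.619
P* = 1/(1 + exp(--4.619)) = 0.0098
P = 0.17 + (1 - 0.17) * 0.0098
P = 0.1781

0.1781


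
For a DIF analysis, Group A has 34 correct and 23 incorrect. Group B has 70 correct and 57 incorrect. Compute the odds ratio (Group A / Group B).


Odds_A = 34/23 = 1.4783
Odds_B = 70/57 = 1.2281
OR = Odds_A / Odds_B = 1.4783 / 1.2281
Exactly, OR = (34 * 57) / (23 * 70) = 1938 / 1610
OR = 1.2037

1.2037


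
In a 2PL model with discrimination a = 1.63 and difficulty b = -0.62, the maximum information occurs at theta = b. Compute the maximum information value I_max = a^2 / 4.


For 2PL, max info at theta = b = -0.62
I_max = a^2 / 4 = 1.63^2 / 4
= 2.6569 / 4
I_max = 0.6642

0.6642


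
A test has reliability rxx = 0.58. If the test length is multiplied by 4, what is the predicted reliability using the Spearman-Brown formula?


r_new = (n * rxx) / (1 + (n-1) * rxx)
r_new = (4 * 0.58) / (1 + 3 * 0.58)
r_new = 2.32 / 2.74
r_new = 0.8467

0.8467


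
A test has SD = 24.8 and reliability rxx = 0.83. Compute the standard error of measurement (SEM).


SEM = SD * sqrt(1 - rxx)
SEM = 24.8 * sqrt(1 - 0.83)
SEM = 24.8 * sqrt(0.17) = 24.8 * 0.412311
SEM = 10.2253

10.2253


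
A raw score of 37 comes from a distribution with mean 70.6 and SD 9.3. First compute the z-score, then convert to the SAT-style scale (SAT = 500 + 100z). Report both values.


z = (X - mean) / SD = (37 - 70.6) / 9.3
z = -33.6 / 9.3
z = -3.6129
SAT-scale = SAT = 500 + 100z
Carry z at full precision (z = -33.6 / 9.3) into the conversion:
SAT-scale = 500 + 100 * (-33.6 / 9.3) = 500 + -3360 / 9.3
SAT-scale = 500 + -361.2903
SAT-scale = 138.7097

138.7097


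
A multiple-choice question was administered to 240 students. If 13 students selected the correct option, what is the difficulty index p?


Item difficulty p = number correct / total examinees
p = 13 / 240
p = 0.0542

0.0542


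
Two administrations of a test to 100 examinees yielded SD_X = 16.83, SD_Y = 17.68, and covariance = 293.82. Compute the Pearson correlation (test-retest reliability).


r = cov(X,Y) / (SD_X * SD_Y)
r = 293.82 / (16.83 * 17.68)
r = 293.82 / 297.5544
r = 0.9874

0.9874


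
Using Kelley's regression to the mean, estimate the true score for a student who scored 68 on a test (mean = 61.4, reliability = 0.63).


T_est = rxx * X + (1 - rxx) * mean
T_est = 0.63 * 68 + 0.37 * 61.4
T_est = 42.84 + 22.718
T_est = 65.558

65.558


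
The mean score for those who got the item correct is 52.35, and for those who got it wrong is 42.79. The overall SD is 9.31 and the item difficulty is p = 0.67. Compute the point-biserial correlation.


q = 1 - p = 0.33
rpb = ((M1 - M0) / SD) * sqrt(p * q)
rpb = ((52.35 - 42.79) / 9.31) * sqrt(0.67 * 0.33)
rpb = 0.4828

0.4828


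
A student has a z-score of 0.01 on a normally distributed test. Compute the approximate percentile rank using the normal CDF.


CDF(z) = 0.5 * (1 + erf(z/sqrt(2)))
erf(0.0071) = 0.008
CDF = 0.504
Percentile rank = 0.504 * 100 = 50.4

50.4


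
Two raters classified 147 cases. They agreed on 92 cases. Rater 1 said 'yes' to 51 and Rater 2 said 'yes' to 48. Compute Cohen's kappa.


P_o = 92/147 = 0.62585
P_e = (51*48 + 96*99) / 21609 = 0.553103
kappa = (P_o - P_e) / (1 - P_e)
kappa = (0.62585 - 0.553103) / (1 - 0.553103)
kappa = 0.1628

0.1628


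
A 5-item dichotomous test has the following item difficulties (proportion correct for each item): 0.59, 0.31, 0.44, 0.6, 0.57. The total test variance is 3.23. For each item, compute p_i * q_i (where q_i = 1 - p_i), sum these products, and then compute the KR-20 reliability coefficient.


For each item, compute p_i * q_i:
  Item 1: 0.59 * 0.41 = 0.2419
  Item 2: 0.31 * 0.69 = 0.2139
  Item 3: 0.44 * 0.56 = 0.2464
  Item 4: 0.6 * 0.4 = 0.24
  Item 5: 0.57 * 0.43 = 0.2451
Sum(p_i * q_i) = 0.2419 + 0.2139 + 0.2464 + 0.24 + 0.2451 = 1.1873
KR-20 = (k/(k-1)) * (1 - Sum(p_i*q_i) / Var_total)
= (5/4) * (1 - 1.1873/3.23)
= 1.25 * 0.6324
KR-20 = 0.7905

0.7905


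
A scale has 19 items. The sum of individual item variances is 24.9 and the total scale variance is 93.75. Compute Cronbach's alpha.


alpha = (k/(k-1)) * (1 - sum(si^2)/s_total^2)
= (19/18) * (1 - 24.9/93.75)
alpha = 0.7752

0.7752


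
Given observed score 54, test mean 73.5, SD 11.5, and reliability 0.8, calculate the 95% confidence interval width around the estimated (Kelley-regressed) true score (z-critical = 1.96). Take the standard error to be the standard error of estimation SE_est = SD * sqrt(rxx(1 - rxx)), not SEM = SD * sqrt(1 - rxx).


True score estimate = 0.8*54 + 0.2*73.5 = 57.9
SE_est = SD * sqrt(rxx * (1 - rxx)) = 11.5 * sqrt(0.8 * 0.2) = 11.5 * sqrt(0.16) = 4.6
CI = T_est +/- z * SE_est, so width = 2 * z * SE_est = 2 * 1.96 * 4.6
Width = 18.032

18.032


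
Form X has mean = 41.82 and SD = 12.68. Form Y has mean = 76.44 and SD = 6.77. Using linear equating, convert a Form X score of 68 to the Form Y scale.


slope = SD_Y / SD_X = 6.77 / 12.68 ~ 0.5339
intercept = mean_Y - slope * mean_X = 76.44 - (6.77 / 12.68) * 41.82 ~ 54.1118
Y = slope * X + intercept. To avoid rounding drift from the rounded slope/intercept, evaluate the equivalent form Y = mean_Y + SD_Y * (X - mean_X) / SD_X at full precision:
Y = 76.44 + 6.77 * (68 - 41.82) / 12.68
Y = 76.44 + 6.77 * 26.18 / 12.68
Y = 76.44 + 177.2386 / 12.68
Y = 76.44 + 13.9778
Y = 90.4178

90.4178


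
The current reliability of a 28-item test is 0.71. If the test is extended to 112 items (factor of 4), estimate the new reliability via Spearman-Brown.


r_new = (n * rxx) / (1 + (n-1) * rxx)
r_new = (4 * 0.71) / (1 + 3 * 0.71)
r_new = 2.84 / 3.13
r_new = 0.9073

0.9073


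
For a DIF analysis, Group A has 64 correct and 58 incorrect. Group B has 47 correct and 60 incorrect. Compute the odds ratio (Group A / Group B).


Odds_A = 64/58 = 1.1034
Odds_B = 47/60 = 0.7833
OR = Odds_A / Odds_B = 1.1034 / 0.7833
Exactly, OR = (64 * 60) / (58 * 47) = 3840 / 2726
OR = 1.4087

1.4087


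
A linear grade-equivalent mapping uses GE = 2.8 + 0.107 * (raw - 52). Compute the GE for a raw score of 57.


raw - median = 57 - 52 = 5
slope * diff = 0.107 * 5 = 0.535
GE = 2.8 + 0.535
GE = 3.335

3.335


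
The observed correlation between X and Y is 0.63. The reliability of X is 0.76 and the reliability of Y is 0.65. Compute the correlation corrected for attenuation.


r_corrected = rxy / sqrt(rxx * ryy)
= 0.63 / sqrt(0.76 * 0.65)
= 0.63 / sqrt(0.494)
= 0.63 / 0.702851
r_corrected = 0.8963

0.8963


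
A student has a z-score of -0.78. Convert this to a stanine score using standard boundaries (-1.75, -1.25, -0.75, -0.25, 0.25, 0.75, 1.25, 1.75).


Stanine boundaries: [-1.75, -1.25, -0.75, -0.25, 0.25, 0.75, 1.25, 1.75]
z = -0.78
Check each boundary:
  z >= -1.75 -> could be stanine 2
  z >= -1.25 -> could be stanine 3
  z < -0.75
  z < -0.25
  z < 0.25
  z < 0.75
  z < 1.25
  z < 1.75
Highest qualifying boundary gives stanine = 3

3


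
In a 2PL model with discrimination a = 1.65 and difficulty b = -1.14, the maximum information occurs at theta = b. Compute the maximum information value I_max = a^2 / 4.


For 2PL, max info at theta = b = -1.14
I_max = a^2 / 4 = 1.65^2 / 4
= 2.7225 / 4
I_max = 0.6806

0.6806


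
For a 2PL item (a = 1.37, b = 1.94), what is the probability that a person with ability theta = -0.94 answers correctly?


a*(theta - b) = 1.37 * (-0.94 - 1.94) = -3.9456
exp(--3.9456) = 51.7074
P = 1 / (1 + 51.7074)
P = 0.019

0.019


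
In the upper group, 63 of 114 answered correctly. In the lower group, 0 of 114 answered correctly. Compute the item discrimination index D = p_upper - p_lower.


p_upper = 63/114 = 0.5526
p_lower = 0/114 = 0.0
D = 0.5526 - 0.0 = 0.5526

0.5526


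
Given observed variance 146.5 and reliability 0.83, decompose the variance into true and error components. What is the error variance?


var_true = rxx * var_obs = 0.83 * 146.5 = 121.595
var_error = var_obs - var_true
var_error = 146.5 - 121.595
var_error = 24.905

24.905


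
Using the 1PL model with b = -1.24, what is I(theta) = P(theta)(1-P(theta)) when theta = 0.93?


P = 1/(1+exp(-(0.93--1.24))) = 0.8975
I = P*(1-P) = 0.8975 * 0.1025
I = 0.092

0.092


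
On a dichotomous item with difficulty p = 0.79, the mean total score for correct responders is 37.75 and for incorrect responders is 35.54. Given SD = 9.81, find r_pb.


q = 1 - p = 0.21
rpb = ((M1 - M0) / SD) * sqrt(p * q)
rpb = ((37.75 - 35.54) / 9.81) * sqrt(0.79 * 0.21)
rpb = 0.0918

0.0918


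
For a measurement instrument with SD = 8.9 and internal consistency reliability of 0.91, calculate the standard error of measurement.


SEM = SD * sqrt(1 - rxx)
SEM = 8.9 * sqrt(1 - 0.91)
SEM = 8.9 * sqrt(0.09) = 8.9 * 0.3
SEM = 2.67

2.67


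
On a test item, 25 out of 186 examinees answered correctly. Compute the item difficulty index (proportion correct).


Item difficulty p = number correct / total examinees
p = 25 / 186
p = 0.1344

0.1344


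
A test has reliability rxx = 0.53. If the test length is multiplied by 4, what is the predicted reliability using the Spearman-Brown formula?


r_new = (n * rxx) / (1 + (n-1) * rxx)
r_new = (4 * 0.53) / (1 + 3 * 0.53)
r_new = 2.12 / 2.59
r_new = 0.8185

0.8185


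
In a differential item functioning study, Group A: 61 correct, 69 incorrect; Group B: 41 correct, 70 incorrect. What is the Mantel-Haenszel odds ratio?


Odds_A = 61/69 = 0.8841
Odds_B = 41/70 = 0.5857
OR = Odds_A / Odds_B = 0.8841 / 0.5857
Exactly, OR = (61 * 70) / (69 * 41) = 4270 / 2829
OR = 1.5094

1.5094


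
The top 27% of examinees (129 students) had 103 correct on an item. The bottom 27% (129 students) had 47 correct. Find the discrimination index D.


p_upper = 103/129 = 0.7984
p_lower = 47/129 = 0.3643
D = 0.7984 - 0.3643 = 0.4341

0.4341


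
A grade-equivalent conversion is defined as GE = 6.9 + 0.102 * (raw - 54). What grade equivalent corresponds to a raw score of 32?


raw - median = 32 - 54 = -22
slope * diff = 0.102 * -22 = -2.244
GE = 6.9 + -2.244
GE = 4.656

4.656


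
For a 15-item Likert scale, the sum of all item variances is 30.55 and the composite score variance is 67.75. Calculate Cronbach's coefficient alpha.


alpha = (k/(k-1)) * (1 - sum(si^2)/s_total^2)
= (15/14) * (1 - 30.55/67.75)
alpha = 0.5883

0.5883


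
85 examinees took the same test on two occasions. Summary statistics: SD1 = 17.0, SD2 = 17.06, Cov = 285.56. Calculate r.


r = cov(X,Y) / (SD_X * SD_Y)
r = 285.56 / (17.0 * 17.06)
r = 285.56 / 290.02
r = 0.9846

0.9846


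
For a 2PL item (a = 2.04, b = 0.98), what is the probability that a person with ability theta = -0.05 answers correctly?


a*(theta - b) = 2.04 * (-0.05 - 0.98) = -2.1012
exp(--2.1012) = 8.176
P = 1 / (1 + 8.176)
P = 0.109

0.109


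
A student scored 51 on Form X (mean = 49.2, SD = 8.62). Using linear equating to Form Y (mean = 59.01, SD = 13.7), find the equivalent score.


slope = SD_Y / SD_X = 13.7 / 8.62 ~ 1.5893
intercept = mean_Y - slope * mean_X = 59.01 - (13.7 / 8.62) * 49.2 ~ -19.1849
Y = slope * X + intercept. To avoid rounding drift from the rounded slope/intercept, evaluate the equivalent form Y = mean_Y + SD_Y * (X - mean_X) / SD_X at full precision:
Y = 59.01 + 13.7 * (51 - 49.2) / 8.62
Y = 59.01 + 13.7 * 1.8 / 8.62
Y = 59.01 + 24.66 / 8.62
Y = 59.01 + 2.8608
Y = 61.8708

61.8708


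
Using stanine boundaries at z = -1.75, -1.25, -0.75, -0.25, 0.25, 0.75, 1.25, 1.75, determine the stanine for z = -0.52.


Stanine boundaries: [-1.75, -1.25, -0.75, -0.25, 0.25, 0.75, 1.25, 1.75]
z = -0.52
Check each boundary:
  z >= -1.75 -> could be stanine 2
  z >= -1.25 -> could be stanine 3
  z >= -0.75 -> could be stanine 4
  z < -0.25
  z < 0.25
  z < 0.75
  z < 1.25
  z < 1.75
Highest qualifying boundary gives stanine = 4

4


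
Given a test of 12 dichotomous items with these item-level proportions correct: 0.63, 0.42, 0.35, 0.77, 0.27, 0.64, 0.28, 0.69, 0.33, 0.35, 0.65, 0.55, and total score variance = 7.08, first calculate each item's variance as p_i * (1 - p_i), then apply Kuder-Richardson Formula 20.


For each item, compute p_i * q_i:
  Item 1: 0.63 * 0.37 = 0.2331
  Item 2: 0.42 * 0.58 = 0.2436
  Item 3: 0.35 * 0.65 = 0.2275
  Item 4: 0.77 * 0.23 = 0.1771
  Item 5: 0.27 * 0.73 = 0.1971
  Item 6: 0.64 * 0.36 = 0.2304
  Item 7: 0.28 * 0.72 = 0.2016
  Item 8: 0.69 * 0.31 = 0.2139
  Item 9: 0.33 * 0.67 = 0.2211
  Item 10: 0.35 * 0.65 = 0.2275
  Item 11: 0.65 * 0.35 = 0.2275
  Item 12: 0.55 * 0.45 = 0.2475
Sum(p_i * q_i) = 0.2331 + 0.2436 + 0.2275 + 0.1771 + 0.1971 + 0.2304 + 0.2016 + 0.2139 + 0.2211 + 0.2275 + 0.2275 + 0.2475 = 2.6479
KR-20 = (k/(k-1)) * (1 - Sum(p_i*q_i) / Var_total)
= (12/11) * (1 - 2.6479/7.08)
= 1.0909 * 0.626
KR-20 = 0.6829

0.6829
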